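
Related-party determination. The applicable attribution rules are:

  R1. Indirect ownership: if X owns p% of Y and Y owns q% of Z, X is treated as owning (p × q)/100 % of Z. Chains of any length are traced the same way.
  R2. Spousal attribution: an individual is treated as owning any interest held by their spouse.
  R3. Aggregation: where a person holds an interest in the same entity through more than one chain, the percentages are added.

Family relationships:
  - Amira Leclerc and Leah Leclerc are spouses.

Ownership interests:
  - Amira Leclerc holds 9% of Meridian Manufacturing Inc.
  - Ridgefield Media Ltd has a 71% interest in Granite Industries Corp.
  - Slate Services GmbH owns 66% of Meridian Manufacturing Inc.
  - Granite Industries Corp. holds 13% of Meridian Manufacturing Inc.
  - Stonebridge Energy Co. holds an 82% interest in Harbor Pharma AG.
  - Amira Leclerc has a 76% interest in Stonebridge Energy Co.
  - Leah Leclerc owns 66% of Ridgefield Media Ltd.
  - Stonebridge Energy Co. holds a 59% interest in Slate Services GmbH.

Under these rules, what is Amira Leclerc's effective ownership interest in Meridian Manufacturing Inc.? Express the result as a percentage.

By spousal attribution (R2), Amira Leclerc is treated as owning Leah Leclerc's 66% interest in Ridgefield Media Ltd.
Chain via Stonebridge Energy Co. → Slate Services GmbH (R1): 76% × 59% × 66% = 29.5944% of Meridian Manufacturing Inc.
Direct interest in Meridian Manufacturing Inc: 9%.
Chain via Ridgefield Media Ltd → Granite Industries Corp. (R1): 66% × 71% × 13% = 6.0918% of Meridian Manufacturing Inc.
Aggregating (R3): 29.5944% + 9% + 6.0918% = 44.6862%.

44.6862%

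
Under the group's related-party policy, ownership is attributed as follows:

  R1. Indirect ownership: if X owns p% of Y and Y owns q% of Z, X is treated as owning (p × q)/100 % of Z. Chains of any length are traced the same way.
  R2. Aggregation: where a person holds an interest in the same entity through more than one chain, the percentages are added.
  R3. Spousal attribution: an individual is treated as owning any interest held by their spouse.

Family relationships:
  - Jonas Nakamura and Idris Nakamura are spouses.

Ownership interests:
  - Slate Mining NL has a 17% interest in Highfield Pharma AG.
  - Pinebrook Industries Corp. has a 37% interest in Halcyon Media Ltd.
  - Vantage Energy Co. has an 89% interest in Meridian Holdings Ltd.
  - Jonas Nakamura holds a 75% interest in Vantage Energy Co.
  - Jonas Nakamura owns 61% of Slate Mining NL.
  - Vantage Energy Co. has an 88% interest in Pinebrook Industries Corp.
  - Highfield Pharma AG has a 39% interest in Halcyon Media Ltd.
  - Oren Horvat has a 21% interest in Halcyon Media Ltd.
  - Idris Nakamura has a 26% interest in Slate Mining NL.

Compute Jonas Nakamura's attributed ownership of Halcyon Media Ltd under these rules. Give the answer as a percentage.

By spousal attribution (R3), Jonas Nakamura is treated as also owning Idris Nakamura's interest in Slate Mining NL, giving 61% + 26% = 87%.
Chain via Slate Mining NL → Highfield Pharma AG (R1): 87% × 17% × 39% = 5.7681% of Halcyon Media Ltd.
Chain via Vantage Energy Co. → Pinebrook Industries Corp. (R1): 75% × 88% × 37% = 24.42% of Halcyon Media Ltd.
Aggregating (R2): 5.7681% + 24.42% = 30.1881%.

30.1881%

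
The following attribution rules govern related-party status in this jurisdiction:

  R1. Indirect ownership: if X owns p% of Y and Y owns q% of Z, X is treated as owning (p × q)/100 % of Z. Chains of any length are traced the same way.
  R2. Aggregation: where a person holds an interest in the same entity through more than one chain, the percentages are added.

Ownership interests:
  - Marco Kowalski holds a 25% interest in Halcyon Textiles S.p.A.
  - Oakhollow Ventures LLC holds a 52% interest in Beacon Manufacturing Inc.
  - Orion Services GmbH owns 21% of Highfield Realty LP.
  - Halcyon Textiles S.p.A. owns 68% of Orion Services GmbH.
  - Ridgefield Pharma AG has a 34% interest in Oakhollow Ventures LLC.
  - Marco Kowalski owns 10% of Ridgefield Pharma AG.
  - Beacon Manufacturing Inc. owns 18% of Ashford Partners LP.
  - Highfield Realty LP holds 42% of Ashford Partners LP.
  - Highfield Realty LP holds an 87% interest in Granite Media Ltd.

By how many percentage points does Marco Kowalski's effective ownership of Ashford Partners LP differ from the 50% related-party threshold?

Chain via Ridgefield Pharma AG → Oakhollow Ventures LLC → Beacon Manufacturing Inc. (R1): 10% × 34% × 52% × 18% = 0.31824% of Ashford Partners LP.
Chain via Halcyon Textiles S.p.A. → Orion Services GmbH → Highfield Realty LP (R1): 25% × 68% × 21% × 42% = 1.4994% of Ashford Partners LP.
Aggregating (R2): 0.31824% + 1.4994% = 1.81764%.
1.81764% falls short of the 50% threshold by 48.18236 percentage points.

48.18236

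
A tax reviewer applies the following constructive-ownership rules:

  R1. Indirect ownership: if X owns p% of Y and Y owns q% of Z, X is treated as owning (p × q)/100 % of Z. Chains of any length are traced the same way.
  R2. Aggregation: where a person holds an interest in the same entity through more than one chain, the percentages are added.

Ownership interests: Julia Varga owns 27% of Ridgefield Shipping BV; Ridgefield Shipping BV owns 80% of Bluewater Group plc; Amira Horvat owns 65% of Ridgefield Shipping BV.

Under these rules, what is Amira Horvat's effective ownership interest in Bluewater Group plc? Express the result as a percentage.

52%

Chain via Ridgefield Shipping BV (R1): 65% × 80% = 52% of Bluewater Group plc.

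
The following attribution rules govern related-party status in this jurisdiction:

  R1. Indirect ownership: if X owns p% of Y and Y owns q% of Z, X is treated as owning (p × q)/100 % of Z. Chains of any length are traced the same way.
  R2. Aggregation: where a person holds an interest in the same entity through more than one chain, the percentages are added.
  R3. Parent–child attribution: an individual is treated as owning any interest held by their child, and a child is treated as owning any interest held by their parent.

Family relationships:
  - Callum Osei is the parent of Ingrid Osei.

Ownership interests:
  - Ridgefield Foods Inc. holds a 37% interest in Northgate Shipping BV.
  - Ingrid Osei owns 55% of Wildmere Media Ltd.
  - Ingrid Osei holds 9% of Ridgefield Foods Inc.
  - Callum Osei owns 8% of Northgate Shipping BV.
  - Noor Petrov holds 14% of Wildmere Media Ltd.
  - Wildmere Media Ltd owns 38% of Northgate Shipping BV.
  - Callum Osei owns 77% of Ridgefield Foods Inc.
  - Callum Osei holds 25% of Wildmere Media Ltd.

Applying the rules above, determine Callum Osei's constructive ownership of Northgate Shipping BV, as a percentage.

By parent–child attribution (R3), Callum Osei is treated as also owning Ingrid Osei's interest in Wildmere Media Ltd, giving 25% + 55% = 80%.
By parent–child attribution (R3), Callum Osei is treated as also owning Ingrid Osei's interest in Ridgefield Foods Inc, giving 77% + 9% = 86%.
Chain via Wildmere Media Ltd (R1): 80% × 38% = 30.4% of Northgate Shipping BV.
Chain via Ridgefield Foods Inc. (R1): 86% × 37% = 31.82% of Northgate Shipping BV.
Direct interest in Northgate Shipping BV: 8%.
Aggregating (R2): 30.4% + 31.82% + 8% = 70.22%.

70.22%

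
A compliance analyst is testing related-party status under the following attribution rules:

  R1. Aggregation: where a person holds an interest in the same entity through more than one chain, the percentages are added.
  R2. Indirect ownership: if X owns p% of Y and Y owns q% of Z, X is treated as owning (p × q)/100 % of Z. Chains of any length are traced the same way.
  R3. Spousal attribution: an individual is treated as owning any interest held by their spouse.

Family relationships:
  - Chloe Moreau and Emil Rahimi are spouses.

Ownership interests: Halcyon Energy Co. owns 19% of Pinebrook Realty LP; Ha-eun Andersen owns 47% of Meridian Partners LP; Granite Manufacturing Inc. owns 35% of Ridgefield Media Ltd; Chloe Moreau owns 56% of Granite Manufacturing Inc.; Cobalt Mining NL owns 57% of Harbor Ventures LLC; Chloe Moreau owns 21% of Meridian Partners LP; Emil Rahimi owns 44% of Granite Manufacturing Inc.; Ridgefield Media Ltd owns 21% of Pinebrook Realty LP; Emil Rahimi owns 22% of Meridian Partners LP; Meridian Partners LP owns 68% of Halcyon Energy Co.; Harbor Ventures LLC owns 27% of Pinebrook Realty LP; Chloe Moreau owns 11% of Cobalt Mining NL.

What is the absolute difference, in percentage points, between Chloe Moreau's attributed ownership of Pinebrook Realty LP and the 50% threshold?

35.4015

By spousal attribution (R3), Chloe Moreau is treated as also owning Emil Rahimi's interest in Meridian Partners LP, giving 21% + 22% = 43%.
By spousal attribution (R3), Chloe Moreau is treated as also owning Emil Rahimi's interest in Granite Manufacturing Inc, giving 56% + 44% = 100%.
Chain via Meridian Partners LP → Halcyon Energy Co. (R2): 43% × 68% × 19% = 5.5556% of Pinebrook Realty LP.
Chain via Granite Manufacturing Inc. → Ridgefield Media Ltd (R2): 100% × 35% × 21% = 7.35% of Pinebrook Realty LP.
Chain via Cobalt Mining NL → Harbor Ventures LLC (R2): 11% × 57% × 27% = 1.6929% of Pinebrook Realty LP.
Aggregating (R1): 5.5556% + 7.35% + 1.6929% = 14.5985%.
14.5985% falls short of the 50% threshold by 35.4015 percentage points.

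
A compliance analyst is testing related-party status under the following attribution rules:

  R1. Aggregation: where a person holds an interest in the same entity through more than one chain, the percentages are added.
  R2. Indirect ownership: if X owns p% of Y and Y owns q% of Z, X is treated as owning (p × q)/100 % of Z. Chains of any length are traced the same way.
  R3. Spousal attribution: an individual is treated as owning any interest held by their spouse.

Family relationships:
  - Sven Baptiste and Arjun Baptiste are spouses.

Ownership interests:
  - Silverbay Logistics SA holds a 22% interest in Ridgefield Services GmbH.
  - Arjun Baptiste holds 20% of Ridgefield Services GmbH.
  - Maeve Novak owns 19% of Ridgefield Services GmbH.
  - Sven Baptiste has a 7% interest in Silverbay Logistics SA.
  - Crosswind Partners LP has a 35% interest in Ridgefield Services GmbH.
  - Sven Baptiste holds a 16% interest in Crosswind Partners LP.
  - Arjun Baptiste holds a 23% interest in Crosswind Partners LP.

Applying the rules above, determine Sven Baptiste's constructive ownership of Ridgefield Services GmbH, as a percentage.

35.19%

By spousal attribution (R3), Sven Baptiste is treated as also owning Arjun Baptiste's interest in Crosswind Partners LP, giving 16% + 23% = 39%.
By spousal attribution (R3), Sven Baptiste is treated as owning Arjun Baptiste's 20% interest in Ridgefield Services GmbH.
Chain via Crosswind Partners LP (R2): 39% × 35% = 13.65% of Ridgefield Services GmbH.
Chain via Silverbay Logistics SA (R2): 7% × 22% = 1.54% of Ridgefield Services GmbH.
Direct interest in Ridgefield Services GmbH: 20%.
Aggregating (R1): 13.65% + 1.54% + 20% = 35.19%.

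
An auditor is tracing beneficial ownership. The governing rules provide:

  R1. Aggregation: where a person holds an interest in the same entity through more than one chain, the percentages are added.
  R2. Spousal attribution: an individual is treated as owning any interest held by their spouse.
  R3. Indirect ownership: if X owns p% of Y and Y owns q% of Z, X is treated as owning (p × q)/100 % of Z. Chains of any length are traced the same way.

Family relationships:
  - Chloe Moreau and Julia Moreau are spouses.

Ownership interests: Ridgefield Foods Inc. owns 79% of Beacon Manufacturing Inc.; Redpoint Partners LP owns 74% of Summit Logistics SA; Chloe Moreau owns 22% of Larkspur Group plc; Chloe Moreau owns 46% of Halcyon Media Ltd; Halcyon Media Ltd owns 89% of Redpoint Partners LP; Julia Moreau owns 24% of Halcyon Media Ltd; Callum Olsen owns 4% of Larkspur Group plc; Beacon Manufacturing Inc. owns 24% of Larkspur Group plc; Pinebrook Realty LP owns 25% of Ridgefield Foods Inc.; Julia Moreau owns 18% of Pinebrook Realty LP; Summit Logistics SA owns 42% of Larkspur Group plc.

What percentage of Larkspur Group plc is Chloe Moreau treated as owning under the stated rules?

By spousal attribution (R2), Chloe Moreau is treated as also owning Julia Moreau's interest in Halcyon Media Ltd, giving 46% + 24% = 70%.
By spousal attribution (R2), Chloe Moreau is treated as owning Julia Moreau's 18% interest in Pinebrook Realty LP.
Chain via Halcyon Media Ltd → Redpoint Partners LP → Summit Logistics SA (R3): 70% × 89% × 74% × 42% = 19.36284% of Larkspur Group plc.
Direct interest in Larkspur Group plc: 22%.
Chain via Pinebrook Realty LP → Ridgefield Foods Inc. → Beacon Manufacturing Inc. (R3): 18% × 25% × 79% × 24% = 0.8532% of Larkspur Group plc.
Aggregating (R1): 19.36284% + 22% + 0.8532% = 42.21604%.

42.21604%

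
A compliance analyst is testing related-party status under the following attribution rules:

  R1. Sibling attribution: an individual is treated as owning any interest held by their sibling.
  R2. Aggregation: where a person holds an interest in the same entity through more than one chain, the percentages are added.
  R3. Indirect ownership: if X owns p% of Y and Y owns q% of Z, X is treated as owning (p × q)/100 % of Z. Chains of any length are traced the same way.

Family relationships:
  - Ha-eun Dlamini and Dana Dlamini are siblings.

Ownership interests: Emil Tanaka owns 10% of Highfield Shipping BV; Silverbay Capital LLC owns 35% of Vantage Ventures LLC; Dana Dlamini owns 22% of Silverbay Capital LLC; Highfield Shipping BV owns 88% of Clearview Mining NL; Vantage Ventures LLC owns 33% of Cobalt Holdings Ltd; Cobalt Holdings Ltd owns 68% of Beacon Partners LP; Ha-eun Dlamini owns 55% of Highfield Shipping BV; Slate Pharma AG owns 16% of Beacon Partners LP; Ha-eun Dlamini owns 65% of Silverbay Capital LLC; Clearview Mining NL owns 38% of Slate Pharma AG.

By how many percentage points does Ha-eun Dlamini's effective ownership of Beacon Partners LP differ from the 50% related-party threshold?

40.2243

By sibling attribution (R1), Ha-eun Dlamini is treated as also owning Dana Dlamini's interest in Silverbay Capital LLC, giving 65% + 22% = 87%.
Chain via Silverbay Capital LLC → Vantage Ventures LLC → Cobalt Holdings Ltd (R3): 87% × 35% × 33% × 68% = 6.83298% of Beacon Partners LP.
Chain via Highfield Shipping BV → Clearview Mining NL → Slate Pharma AG (R3): 55% × 88% × 38% × 16% = 2.94272% of Beacon Partners LP.
Aggregating (R2): 6.83298% + 2.94272% = 9.7757%.
9.7757% falls short of the 50% threshold by 40.2243 percentage points.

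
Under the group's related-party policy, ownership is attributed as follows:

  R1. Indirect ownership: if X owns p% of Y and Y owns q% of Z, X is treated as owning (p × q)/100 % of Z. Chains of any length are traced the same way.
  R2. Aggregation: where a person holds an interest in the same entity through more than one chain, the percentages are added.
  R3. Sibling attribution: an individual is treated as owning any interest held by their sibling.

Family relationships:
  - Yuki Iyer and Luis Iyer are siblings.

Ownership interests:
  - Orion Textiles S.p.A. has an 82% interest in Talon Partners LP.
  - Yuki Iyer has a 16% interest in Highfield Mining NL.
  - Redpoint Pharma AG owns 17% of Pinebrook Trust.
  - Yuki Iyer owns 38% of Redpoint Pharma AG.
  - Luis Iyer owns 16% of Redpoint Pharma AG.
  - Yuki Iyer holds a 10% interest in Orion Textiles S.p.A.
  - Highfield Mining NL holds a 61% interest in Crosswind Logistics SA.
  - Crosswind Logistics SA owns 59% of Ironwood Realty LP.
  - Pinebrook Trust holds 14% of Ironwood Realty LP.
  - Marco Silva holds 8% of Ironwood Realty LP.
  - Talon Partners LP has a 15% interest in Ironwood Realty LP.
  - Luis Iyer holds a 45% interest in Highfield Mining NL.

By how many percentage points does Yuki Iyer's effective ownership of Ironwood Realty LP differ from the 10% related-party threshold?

By sibling attribution (R3), Yuki Iyer is treated as also owning Luis Iyer's interest in Redpoint Pharma AG, giving 38% + 16% = 54%.
By sibling attribution (R3), Yuki Iyer is treated as also owning Luis Iyer's interest in Highfield Mining NL, giving 16% + 45% = 61%.
Chain via Redpoint Pharma AG → Pinebrook Trust (R1): 54% × 17% × 14% = 1.2852% of Ironwood Realty LP.
Chain via Highfield Mining NL → Crosswind Logistics SA (R1): 61% × 61% × 59% = 21.9539% of Ironwood Realty LP.
Chain via Orion Textiles S.p.A. → Talon Partners LP (R1): 10% × 82% × 15% = 1.23% of Ironwood Realty LP.
Aggregating (R2): 1.2852% + 21.9539% + 1.23% = 24.4691%.
24.4691% exceeds the 10% threshold by 14.4691 percentage points.

14.4691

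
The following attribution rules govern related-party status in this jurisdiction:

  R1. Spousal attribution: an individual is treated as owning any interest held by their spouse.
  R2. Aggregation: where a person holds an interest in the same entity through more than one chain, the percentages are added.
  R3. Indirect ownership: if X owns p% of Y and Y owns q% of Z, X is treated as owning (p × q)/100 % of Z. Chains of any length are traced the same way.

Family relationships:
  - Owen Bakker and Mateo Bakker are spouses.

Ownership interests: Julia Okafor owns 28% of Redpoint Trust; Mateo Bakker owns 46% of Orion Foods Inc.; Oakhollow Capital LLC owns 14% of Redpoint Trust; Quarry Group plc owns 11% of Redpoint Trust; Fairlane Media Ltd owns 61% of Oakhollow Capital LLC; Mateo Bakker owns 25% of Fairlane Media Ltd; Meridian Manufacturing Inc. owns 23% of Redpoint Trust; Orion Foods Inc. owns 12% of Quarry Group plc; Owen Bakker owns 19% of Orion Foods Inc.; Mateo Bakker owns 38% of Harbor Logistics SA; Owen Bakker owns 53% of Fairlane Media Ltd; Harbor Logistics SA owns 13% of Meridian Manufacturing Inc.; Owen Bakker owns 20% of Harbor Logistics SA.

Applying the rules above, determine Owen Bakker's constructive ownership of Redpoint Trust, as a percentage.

9.2534%

By spousal attribution (R1), Owen Bakker is treated as also owning Mateo Bakker's interest in Orion Foods Inc, giving 19% + 46% = 65%.
By spousal attribution (R1), Owen Bakker is treated as also owning Mateo Bakker's interest in Harbor Logistics SA, giving 20% + 38% = 58%.
By spousal attribution (R1), Owen Bakker is treated as also owning Mateo Bakker's interest in Fairlane Media Ltd, giving 53% + 25% = 78%.
Chain via Orion Foods Inc. → Quarry Group plc (R3): 65% × 12% × 11% = 0.858% of Redpoint Trust.
Chain via Harbor Logistics SA → Meridian Manufacturing Inc. (R3): 58% × 13% × 23% = 1.7342% of Redpoint Trust.
Chain via Fairlane Media Ltd → Oakhollow Capital LLC (R3): 78% × 61% × 14% = 6.6612% of Redpoint Trust.
Aggregating (R2): 0.858% + 1.7342% + 6.6612% = 9.2534%.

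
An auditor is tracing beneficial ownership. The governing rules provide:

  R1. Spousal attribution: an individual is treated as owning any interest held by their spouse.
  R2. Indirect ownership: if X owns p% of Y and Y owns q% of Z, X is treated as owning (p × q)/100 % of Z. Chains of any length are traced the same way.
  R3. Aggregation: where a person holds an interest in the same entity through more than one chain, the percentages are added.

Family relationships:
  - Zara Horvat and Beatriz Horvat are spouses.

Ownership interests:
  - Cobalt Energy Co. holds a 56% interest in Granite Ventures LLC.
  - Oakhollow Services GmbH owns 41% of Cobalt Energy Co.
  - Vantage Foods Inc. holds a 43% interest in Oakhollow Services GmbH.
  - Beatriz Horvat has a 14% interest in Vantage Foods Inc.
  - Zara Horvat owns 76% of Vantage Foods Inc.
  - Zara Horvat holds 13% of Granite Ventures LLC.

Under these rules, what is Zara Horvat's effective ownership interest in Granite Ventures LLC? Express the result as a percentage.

By spousal attribution (R1), Zara Horvat is treated as also owning Beatriz Horvat's interest in Vantage Foods Inc, giving 76% + 14% = 90%.
Chain via Vantage Foods Inc. → Oakhollow Services GmbH → Cobalt Energy Co. (R2): 90% × 43% × 41% × 56% = 8.88552% of Granite Ventures LLC.
Direct interest in Granite Ventures LLC: 13%.
Aggregating (R3): 8.88552% + 13% = 21.88552%.

21.88552%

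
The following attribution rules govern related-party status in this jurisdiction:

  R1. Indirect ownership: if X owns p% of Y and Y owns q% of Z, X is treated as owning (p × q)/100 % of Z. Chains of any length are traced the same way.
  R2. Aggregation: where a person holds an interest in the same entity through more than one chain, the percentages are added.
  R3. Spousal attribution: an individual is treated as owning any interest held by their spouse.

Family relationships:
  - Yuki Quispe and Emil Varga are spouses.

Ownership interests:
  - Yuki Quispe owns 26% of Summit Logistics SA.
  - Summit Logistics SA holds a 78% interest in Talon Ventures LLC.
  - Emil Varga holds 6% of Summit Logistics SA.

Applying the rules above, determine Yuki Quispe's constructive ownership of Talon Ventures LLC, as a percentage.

By spousal attribution (R3), Yuki Quispe is treated as also owning Emil Varga's interest in Summit Logistics SA, giving 26% + 6% = 32%.
Chain via Summit Logistics SA (R1): 32% × 78% = 24.96% of Talon Ventures LLC.

24.96%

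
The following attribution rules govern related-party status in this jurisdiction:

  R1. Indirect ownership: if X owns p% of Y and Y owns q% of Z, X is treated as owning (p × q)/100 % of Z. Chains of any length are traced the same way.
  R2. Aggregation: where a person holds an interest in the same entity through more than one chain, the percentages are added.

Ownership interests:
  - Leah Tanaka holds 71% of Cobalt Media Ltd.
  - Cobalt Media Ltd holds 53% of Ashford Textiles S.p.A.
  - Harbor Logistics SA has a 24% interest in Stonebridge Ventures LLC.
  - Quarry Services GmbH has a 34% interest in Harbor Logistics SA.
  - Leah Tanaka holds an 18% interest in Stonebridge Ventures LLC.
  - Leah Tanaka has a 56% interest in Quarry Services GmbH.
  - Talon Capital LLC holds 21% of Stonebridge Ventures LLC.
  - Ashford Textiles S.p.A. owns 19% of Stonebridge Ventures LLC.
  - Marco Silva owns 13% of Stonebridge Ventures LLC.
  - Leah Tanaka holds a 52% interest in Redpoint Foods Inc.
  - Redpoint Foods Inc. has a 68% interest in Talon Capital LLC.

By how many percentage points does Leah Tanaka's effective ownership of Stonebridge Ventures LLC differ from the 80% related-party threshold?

42.8551

Chain via Redpoint Foods Inc. → Talon Capital LLC (R1): 52% × 68% × 21% = 7.4256% of Stonebridge Ventures LLC.
Chain via Cobalt Media Ltd → Ashford Textiles S.p.A. (R1): 71% × 53% × 19% = 7.1497% of Stonebridge Ventures LLC.
Chain via Quarry Services GmbH → Harbor Logistics SA (R1): 56% × 34% × 24% = 4.5696% of Stonebridge Ventures LLC.
Direct interest in Stonebridge Ventures LLC: 18%.
Aggregating (R2): 7.4256% + 7.1497% + 4.5696% + 18% = 37.1449%.
37.1449% falls short of the 80% threshold by 42.8551 percentage points.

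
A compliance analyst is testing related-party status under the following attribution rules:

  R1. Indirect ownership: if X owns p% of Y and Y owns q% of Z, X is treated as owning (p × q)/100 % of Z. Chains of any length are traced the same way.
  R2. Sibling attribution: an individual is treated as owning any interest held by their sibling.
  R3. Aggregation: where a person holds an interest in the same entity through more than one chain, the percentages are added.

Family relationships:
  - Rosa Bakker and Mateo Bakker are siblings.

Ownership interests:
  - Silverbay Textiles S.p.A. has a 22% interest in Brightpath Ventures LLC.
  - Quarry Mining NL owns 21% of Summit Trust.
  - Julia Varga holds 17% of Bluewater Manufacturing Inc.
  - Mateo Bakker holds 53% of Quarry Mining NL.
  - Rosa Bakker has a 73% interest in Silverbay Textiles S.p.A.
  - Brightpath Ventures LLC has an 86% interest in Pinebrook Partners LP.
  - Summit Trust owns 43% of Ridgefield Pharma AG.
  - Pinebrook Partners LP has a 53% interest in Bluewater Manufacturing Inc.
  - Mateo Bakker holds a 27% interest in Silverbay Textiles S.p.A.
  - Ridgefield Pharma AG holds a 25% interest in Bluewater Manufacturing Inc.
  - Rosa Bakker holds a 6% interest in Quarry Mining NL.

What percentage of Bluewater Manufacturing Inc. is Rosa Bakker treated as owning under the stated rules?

11.359525%

By sibling attribution (R2), Rosa Bakker is treated as also owning Mateo Bakker's interest in Silverbay Textiles S.p.A, giving 73% + 27% = 100%.
By sibling attribution (R2), Rosa Bakker is treated as also owning Mateo Bakker's interest in Quarry Mining NL, giving 6% + 53% = 59%.
Chain via Silverbay Textiles S.p.A. → Brightpath Ventures LLC → Pinebrook Partners LP (R1): 100% × 22% × 86% × 53% = 10.0276% of Bluewater Manufacturing Inc.
Chain via Quarry Mining NL → Summit Trust → Ridgefield Pharma AG (R1): 59% × 21% × 43% × 25% = 1.331925% of Bluewater Manufacturing Inc.
Aggregating (R3): 10.0276% + 1.331925% = 11.359525%.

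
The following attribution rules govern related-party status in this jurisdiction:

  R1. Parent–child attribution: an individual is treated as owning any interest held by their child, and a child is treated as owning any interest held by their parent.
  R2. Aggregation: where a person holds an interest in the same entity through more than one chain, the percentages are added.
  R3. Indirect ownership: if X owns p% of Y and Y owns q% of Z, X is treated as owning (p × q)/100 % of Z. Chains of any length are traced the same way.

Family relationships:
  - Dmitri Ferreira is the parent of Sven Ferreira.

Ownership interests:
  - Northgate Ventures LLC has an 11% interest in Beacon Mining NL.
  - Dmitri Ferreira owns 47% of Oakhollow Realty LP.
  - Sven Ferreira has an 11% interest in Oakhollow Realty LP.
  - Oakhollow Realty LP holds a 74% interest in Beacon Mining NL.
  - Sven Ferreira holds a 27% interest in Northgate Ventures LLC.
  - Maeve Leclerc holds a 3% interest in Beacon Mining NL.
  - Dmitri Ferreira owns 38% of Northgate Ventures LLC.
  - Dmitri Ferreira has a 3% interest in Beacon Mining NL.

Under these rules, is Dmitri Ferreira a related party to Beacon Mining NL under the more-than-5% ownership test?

By parent–child attribution (R1), Dmitri Ferreira is treated as also owning Sven Ferreira's interest in Northgate Ventures LLC, giving 38% + 27% = 65%.
By parent–child attribution (R1), Dmitri Ferreira is treated as also owning Sven Ferreira's interest in Oakhollow Realty LP, giving 47% + 11% = 58%.
Chain via Northgate Ventures LLC (R3): 65% × 11% = 7.15% of Beacon Mining NL.
Chain via Oakhollow Realty LP (R3): 58% × 74% = 42.92% of Beacon Mining NL.
Direct interest in Beacon Mining NL: 3%.
Aggregating (R2): 7.15% + 42.92% + 3% = 53.07%.
53.07% exceeds the 5% threshold, so Dmitri is a related party to Beacon Mining NL.

Yes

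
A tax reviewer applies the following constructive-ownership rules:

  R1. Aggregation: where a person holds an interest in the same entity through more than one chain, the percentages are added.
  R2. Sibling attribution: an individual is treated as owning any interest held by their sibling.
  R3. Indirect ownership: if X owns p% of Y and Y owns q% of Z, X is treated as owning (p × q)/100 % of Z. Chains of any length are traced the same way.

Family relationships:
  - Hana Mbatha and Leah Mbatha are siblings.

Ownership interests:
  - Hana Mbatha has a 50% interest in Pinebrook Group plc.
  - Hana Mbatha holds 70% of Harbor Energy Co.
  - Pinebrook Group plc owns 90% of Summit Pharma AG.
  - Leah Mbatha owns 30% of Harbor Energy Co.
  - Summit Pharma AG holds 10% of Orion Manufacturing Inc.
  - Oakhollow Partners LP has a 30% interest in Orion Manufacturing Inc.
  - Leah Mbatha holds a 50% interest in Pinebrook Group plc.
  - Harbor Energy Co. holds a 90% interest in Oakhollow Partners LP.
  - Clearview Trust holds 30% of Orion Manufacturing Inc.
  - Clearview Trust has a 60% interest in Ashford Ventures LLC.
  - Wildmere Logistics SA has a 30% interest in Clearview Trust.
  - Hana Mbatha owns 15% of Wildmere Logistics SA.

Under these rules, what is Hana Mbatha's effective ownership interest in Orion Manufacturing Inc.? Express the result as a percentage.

By sibling attribution (R2), Hana Mbatha is treated as also owning Leah Mbatha's interest in Harbor Energy Co, giving 70% + 30% = 100%.
By sibling attribution (R2), Hana Mbatha is treated as also owning Leah Mbatha's interest in Pinebrook Group plc, giving 50% + 50% = 100%.
Chain via Harbor Energy Co. → Oakhollow Partners LP (R3): 100% × 90% × 30% = 27% of Orion Manufacturing Inc.
Chain via Wildmere Logistics SA → Clearview Trust (R3): 15% × 30% × 30% = 1.35% of Orion Manufacturing Inc.
Chain via Pinebrook Group plc → Summit Pharma AG (R3): 100% × 90% × 10% = 9% of Orion Manufacturing Inc.
Aggregating (R1): 27% + 1.35% + 9% = 37.35%.

37.35%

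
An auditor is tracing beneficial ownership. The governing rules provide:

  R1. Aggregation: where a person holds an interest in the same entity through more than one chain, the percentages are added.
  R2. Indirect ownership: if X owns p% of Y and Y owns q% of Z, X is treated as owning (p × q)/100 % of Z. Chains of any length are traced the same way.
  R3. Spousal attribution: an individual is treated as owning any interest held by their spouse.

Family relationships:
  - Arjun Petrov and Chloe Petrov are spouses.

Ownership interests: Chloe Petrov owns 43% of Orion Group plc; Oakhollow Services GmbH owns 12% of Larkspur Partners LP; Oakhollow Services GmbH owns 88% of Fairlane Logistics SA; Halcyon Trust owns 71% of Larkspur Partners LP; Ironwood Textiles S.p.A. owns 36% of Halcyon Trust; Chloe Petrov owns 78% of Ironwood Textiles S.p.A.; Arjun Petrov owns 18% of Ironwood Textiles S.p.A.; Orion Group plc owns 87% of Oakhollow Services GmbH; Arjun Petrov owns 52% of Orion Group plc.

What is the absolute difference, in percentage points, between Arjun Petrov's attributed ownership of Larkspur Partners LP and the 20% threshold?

By spousal attribution (R3), Arjun Petrov is treated as also owning Chloe Petrov's interest in Ironwood Textiles S.p.A, giving 18% + 78% = 96%.
By spousal attribution (R3), Arjun Petrov is treated as also owning Chloe Petrov's interest in Orion Group plc, giving 52% + 43% = 95%.
Chain via Ironwood Textiles S.p.A. → Halcyon Trust (R2): 96% × 36% × 71% = 24.5376% of Larkspur Partners LP.
Chain via Orion Group plc → Oakhollow Services GmbH (R2): 95% × 87% × 12% = 9.918% of Larkspur Partners LP.
Aggregating (R1): 24.5376% + 9.918% = 34.4556%.
34.4556% exceeds the 20% threshold by 14.4556 percentage points.

14.4556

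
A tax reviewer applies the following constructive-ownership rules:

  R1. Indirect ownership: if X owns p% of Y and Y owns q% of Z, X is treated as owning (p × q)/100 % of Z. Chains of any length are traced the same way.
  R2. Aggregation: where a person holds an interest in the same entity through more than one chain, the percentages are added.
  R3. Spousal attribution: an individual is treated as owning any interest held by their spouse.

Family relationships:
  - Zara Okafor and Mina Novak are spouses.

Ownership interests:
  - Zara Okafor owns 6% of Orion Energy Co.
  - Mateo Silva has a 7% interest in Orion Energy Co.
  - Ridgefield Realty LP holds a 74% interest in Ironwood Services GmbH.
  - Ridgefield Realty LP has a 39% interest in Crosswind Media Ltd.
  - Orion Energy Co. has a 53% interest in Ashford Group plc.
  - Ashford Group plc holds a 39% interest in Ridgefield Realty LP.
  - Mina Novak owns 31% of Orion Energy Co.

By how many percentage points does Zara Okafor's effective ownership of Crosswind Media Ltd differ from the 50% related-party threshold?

47.017319

By spousal attribution (R3), Zara Okafor is treated as also owning Mina Novak's interest in Orion Energy Co, giving 6% + 31% = 37%.
Chain via Orion Energy Co. → Ashford Group plc → Ridgefield Realty LP (R1): 37% × 53% × 39% × 39% = 2.982681% of Crosswind Media Ltd.
2.982681% falls short of the 50% threshold by 47.017319 percentage points.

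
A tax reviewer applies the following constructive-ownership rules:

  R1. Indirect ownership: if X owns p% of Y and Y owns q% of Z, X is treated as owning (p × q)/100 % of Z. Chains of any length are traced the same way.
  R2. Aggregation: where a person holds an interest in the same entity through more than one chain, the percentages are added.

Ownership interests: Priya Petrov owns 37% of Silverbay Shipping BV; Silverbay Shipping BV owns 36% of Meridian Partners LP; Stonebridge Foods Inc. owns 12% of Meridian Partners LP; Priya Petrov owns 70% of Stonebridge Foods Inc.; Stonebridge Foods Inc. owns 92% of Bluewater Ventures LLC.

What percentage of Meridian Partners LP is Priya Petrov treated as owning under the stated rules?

Chain via Silverbay Shipping BV (R1): 37% × 36% = 13.32% of Meridian Partners LP.
Chain via Stonebridge Foods Inc. (R1): 70% × 12% = 8.4% of Meridian Partners LP.
Aggregating (R2): 13.32% + 8.4% = 21.72%.

21.72%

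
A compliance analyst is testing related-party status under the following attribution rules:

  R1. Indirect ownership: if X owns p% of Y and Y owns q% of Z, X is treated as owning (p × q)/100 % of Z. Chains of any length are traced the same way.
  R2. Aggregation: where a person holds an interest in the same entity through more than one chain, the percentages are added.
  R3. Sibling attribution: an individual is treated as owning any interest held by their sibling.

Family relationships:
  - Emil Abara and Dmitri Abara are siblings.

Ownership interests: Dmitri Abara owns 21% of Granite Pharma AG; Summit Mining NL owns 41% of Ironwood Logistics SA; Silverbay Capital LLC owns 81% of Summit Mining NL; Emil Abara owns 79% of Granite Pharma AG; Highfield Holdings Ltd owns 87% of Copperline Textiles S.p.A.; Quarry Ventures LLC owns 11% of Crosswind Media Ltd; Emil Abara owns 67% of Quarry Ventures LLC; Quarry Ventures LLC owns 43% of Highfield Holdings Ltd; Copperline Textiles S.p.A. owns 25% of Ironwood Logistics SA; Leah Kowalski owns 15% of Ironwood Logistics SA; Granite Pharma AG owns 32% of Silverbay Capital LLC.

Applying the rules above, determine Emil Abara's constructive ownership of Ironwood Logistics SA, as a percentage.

16.893375%

By sibling attribution (R3), Emil Abara is treated as also owning Dmitri Abara's interest in Granite Pharma AG, giving 79% + 21% = 100%.
Chain via Granite Pharma AG → Silverbay Capital LLC → Summit Mining NL (R1): 100% × 32% × 81% × 41% = 10.6272% of Ironwood Logistics SA.
Chain via Quarry Ventures LLC → Highfield Holdings Ltd → Copperline Textiles S.p.A. (R1): 67% × 43% × 87% × 25% = 6.266175% of Ironwood Logistics SA.
Aggregating (R2): 10.6272% + 6.266175% = 16.893375%.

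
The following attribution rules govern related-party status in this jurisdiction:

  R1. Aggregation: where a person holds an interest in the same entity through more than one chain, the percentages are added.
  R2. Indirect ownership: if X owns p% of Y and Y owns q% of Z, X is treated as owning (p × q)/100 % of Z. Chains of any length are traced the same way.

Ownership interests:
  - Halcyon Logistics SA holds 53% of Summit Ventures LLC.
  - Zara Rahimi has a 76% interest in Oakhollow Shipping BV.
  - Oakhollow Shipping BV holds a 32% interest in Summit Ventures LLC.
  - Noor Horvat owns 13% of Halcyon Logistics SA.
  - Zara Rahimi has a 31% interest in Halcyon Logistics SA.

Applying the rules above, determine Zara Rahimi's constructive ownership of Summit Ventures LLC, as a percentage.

Chain via Oakhollow Shipping BV (R2): 76% × 32% = 24.32% of Summit Ventures LLC.
Chain via Halcyon Logistics SA (R2): 31% × 53% = 16.43% of Summit Ventures LLC.
Aggregating (R1): 24.32% + 16.43% = 40.75%.

40.75%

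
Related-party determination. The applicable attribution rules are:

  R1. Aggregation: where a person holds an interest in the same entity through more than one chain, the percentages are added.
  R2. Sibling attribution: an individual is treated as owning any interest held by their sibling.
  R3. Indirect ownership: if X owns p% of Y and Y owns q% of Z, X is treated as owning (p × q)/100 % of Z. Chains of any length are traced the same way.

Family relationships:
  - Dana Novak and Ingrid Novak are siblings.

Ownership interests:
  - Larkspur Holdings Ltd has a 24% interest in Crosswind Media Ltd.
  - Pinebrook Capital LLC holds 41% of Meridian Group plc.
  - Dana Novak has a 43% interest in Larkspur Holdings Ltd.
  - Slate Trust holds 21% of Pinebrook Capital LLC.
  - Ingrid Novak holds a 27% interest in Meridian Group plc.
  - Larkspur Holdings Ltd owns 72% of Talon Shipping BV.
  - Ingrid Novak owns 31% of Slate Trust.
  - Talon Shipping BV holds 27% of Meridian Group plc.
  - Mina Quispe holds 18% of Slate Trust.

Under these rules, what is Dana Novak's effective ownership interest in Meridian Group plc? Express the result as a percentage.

By sibling attribution (R2), Dana Novak is treated as owning Ingrid Novak's 31% interest in Slate Trust.
By sibling attribution (R2), Dana Novak is treated as owning Ingrid Novak's 27% interest in Meridian Group plc.
Chain via Larkspur Holdings Ltd → Talon Shipping BV (R3): 43% × 72% × 27% = 8.3592% of Meridian Group plc.
Chain via Slate Trust → Pinebrook Capital LLC (R3): 31% × 21% × 41% = 2.6691% of Meridian Group plc.
Direct interest in Meridian Group plc: 27%.
Aggregating (R1): 8.3592% + 2.6691% + 27% = 38.0283%.

38.0283%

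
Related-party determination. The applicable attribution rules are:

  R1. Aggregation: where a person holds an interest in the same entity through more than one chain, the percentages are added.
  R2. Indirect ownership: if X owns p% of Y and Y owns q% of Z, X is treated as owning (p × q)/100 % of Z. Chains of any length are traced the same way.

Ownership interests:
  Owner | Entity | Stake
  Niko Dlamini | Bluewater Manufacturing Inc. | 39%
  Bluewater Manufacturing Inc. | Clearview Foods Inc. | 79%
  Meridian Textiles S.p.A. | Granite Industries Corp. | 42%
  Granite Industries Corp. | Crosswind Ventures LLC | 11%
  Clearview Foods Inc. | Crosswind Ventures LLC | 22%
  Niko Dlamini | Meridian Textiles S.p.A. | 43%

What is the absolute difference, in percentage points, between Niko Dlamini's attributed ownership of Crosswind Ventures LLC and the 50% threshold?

41.2352

Chain via Meridian Textiles S.p.A. → Granite Industries Corp. (R2): 43% × 42% × 11% = 1.9866% of Crosswind Ventures LLC.
Chain via Bluewater Manufacturing Inc. → Clearview Foods Inc. (R2): 39% × 79% × 22% = 6.7782% of Crosswind Ventures LLC.
Aggregating (R1): 1.9866% + 6.7782% = 8.7648%.
8.7648% falls short of the 50% threshold by 41.2352 percentage points.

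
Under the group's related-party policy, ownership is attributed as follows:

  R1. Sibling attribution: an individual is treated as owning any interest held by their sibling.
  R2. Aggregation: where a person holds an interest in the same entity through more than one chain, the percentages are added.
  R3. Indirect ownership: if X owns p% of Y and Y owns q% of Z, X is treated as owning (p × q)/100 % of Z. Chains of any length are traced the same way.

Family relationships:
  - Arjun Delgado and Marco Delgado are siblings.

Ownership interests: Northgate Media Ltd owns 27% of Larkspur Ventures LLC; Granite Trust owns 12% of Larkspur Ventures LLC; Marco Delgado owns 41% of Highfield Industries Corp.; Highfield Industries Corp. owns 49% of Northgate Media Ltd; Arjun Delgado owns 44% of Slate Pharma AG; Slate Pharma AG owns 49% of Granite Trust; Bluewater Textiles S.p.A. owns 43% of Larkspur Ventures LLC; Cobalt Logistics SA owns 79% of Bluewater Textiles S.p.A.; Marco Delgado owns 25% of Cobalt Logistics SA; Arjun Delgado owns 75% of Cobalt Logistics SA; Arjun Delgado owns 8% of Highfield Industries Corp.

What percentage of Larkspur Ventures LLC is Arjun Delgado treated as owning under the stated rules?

43.0399%

By sibling attribution (R1), Arjun Delgado is treated as also owning Marco Delgado's interest in Cobalt Logistics SA, giving 75% + 25% = 100%.
By sibling attribution (R1), Arjun Delgado is treated as also owning Marco Delgado's interest in Highfield Industries Corp, giving 8% + 41% = 49%.
Chain via Cobalt Logistics SA → Bluewater Textiles S.p.A. (R3): 100% × 79% × 43% = 33.97% of Larkspur Ventures LLC.
Chain via Highfield Industries Corp. → Northgate Media Ltd (R3): 49% × 49% × 27% = 6.4827% of Larkspur Ventures LLC.
Chain via Slate Pharma AG → Granite Trust (R3): 44% × 49% × 12% = 2.5872% of Larkspur Ventures LLC.
Aggregating (R2): 33.97% + 6.4827% + 2.5872% = 43.0399%.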